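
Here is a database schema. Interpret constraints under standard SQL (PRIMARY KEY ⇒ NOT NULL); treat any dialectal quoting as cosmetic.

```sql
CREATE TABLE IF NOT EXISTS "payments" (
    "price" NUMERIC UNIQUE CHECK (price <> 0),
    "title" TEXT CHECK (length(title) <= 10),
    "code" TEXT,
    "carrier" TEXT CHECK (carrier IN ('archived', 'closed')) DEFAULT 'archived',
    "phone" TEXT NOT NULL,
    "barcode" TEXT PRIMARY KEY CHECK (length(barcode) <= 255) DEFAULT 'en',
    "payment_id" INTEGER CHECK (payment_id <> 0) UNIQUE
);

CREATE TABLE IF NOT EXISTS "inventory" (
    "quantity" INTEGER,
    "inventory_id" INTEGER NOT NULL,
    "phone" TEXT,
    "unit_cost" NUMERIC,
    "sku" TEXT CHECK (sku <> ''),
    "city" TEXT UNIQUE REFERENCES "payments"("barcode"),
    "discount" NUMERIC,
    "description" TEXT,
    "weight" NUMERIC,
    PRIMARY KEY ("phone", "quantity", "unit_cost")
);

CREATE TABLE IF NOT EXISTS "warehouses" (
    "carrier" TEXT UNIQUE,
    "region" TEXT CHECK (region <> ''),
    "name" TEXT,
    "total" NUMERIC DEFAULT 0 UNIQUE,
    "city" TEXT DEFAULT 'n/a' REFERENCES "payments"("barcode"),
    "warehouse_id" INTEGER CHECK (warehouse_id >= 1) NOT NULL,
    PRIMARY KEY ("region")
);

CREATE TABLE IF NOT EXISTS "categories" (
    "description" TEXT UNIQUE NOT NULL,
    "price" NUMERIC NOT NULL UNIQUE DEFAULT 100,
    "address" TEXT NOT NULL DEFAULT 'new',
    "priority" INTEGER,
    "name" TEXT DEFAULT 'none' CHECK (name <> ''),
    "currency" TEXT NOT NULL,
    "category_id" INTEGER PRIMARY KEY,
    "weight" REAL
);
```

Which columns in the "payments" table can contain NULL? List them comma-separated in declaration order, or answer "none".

price, title, code, carrier, payment_id

- price: CHECK does not forbid NULL (a CHECK constraint passes when its expression is NULL) → nullable.
- title: CHECK does not forbid NULL (a CHECK constraint passes when its expression is NULL) → nullable.
- code: no NOT NULL constraint applies → nullable.
- carrier: CHECK does not forbid NULL (a CHECK constraint passes when its expression is NULL) → nullable.
- phone: declared NOT NULL → not nullable.
- barcode: part of the PRIMARY KEY, which implies NOT NULL → not nullable.
- payment_id: CHECK does not forbid NULL (a CHECK constraint passes when its expression is NULL) → nullable.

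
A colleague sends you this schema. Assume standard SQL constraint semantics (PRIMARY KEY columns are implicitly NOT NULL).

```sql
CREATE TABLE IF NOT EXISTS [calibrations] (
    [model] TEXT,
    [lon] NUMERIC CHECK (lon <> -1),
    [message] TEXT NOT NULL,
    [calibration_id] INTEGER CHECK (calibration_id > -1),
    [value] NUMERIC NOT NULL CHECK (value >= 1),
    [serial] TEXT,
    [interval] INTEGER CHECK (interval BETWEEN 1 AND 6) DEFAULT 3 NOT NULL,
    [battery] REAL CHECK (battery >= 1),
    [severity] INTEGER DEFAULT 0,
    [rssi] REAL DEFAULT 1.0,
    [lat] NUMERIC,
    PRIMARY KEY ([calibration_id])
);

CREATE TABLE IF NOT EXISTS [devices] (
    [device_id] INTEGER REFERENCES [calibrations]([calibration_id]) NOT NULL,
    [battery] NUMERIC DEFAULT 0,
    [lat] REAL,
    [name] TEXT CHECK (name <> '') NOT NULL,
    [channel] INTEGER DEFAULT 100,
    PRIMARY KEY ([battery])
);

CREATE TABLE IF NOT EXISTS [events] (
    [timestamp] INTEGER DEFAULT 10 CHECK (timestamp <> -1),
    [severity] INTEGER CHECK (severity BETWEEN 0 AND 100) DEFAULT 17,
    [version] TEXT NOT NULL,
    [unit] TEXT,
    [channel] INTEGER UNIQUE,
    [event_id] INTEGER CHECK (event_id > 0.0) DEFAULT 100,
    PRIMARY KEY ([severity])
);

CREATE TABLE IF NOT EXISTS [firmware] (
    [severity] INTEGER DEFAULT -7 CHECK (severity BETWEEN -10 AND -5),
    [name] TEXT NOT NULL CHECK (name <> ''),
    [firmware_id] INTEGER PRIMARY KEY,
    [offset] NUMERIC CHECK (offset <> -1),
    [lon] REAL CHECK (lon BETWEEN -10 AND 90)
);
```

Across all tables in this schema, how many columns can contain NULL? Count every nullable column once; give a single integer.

16

calibrations: 7 nullable (model, lon, serial, battery, severity, rssi, lat — PK (calibration_id) and explicit NOT NULL columns excluded).
devices: 2 nullable (lat, channel — PK (battery) and explicit NOT NULL columns excluded).
events: 4 nullable (timestamp, unit, channel, event_id — PK (severity) and explicit NOT NULL columns excluded).
firmware: 3 nullable (severity, offset, lon — PK (firmware_id) and explicit NOT NULL columns excluded).
Total: 7 + 2 + 4 + 3 = 16.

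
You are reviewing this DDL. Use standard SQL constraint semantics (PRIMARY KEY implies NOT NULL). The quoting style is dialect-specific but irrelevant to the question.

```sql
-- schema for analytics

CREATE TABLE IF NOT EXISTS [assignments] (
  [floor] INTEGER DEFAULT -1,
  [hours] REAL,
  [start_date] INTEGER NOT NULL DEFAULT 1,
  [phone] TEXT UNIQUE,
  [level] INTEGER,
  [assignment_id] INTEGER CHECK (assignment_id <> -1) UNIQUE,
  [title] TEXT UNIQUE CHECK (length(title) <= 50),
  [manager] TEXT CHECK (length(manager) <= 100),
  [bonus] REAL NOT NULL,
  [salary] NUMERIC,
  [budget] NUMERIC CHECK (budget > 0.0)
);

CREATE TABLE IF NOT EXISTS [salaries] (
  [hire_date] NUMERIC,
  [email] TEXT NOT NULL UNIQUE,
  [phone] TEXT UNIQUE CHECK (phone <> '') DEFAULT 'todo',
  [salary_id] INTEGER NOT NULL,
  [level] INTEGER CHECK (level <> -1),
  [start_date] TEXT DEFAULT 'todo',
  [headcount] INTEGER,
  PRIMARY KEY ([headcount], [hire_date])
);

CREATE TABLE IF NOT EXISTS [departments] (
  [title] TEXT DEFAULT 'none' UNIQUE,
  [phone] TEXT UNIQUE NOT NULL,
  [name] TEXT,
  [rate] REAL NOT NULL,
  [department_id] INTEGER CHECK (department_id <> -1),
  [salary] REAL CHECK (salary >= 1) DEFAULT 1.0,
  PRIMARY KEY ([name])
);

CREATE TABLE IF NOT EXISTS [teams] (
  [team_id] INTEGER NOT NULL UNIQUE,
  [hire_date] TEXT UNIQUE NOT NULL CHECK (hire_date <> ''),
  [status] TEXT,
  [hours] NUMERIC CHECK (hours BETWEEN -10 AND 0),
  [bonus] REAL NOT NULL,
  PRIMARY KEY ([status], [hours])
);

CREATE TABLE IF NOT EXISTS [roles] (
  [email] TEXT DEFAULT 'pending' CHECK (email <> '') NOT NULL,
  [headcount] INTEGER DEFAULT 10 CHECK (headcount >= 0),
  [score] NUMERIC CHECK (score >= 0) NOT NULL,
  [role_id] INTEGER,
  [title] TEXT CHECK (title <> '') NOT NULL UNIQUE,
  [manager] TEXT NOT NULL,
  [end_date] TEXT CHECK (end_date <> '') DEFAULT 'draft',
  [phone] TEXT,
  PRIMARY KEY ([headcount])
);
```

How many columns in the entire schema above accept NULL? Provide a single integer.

assignments: 9 nullable (floor, hours, phone, level, assignment_id, title, manager, salary, budget — PK none and explicit NOT NULL columns excluded).
salaries: 3 nullable (phone, level, start_date — PK (headcount, hire_date) and explicit NOT NULL columns excluded).
departments: 3 nullable (title, department_id, salary — PK (name) and explicit NOT NULL columns excluded).
teams: 0 nullable (none — PK (status, hours) and explicit NOT NULL columns excluded).
roles: 3 nullable (role_id, end_date, phone — PK (headcount) and explicit NOT NULL columns excluded).
Total: 9 + 3 + 3 + 0 + 3 = 18.

18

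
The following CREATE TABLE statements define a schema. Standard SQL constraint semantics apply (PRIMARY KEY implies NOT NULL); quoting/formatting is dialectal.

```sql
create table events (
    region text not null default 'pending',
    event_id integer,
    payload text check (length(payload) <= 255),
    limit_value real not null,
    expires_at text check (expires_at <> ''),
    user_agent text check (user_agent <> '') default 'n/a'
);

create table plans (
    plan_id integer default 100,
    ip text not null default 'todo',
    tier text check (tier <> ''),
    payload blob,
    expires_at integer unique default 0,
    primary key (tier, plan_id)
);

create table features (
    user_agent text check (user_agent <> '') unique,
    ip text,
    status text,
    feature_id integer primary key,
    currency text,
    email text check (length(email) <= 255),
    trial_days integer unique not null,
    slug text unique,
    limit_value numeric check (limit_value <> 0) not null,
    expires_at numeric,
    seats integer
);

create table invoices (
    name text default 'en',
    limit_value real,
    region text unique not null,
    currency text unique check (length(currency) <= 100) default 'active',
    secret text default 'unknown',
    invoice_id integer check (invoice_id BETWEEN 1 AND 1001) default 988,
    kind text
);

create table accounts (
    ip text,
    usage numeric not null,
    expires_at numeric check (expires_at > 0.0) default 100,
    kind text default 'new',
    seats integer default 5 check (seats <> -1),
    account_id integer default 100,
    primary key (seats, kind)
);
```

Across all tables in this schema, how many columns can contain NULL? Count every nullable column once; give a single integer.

23

events: 4 nullable (event_id, payload, expires_at, user_agent — PK none and explicit NOT NULL columns excluded).
plans: 2 nullable (payload, expires_at — PK (tier, plan_id) and explicit NOT NULL columns excluded).
features: 8 nullable (user_agent, ip, status, currency, email, slug, expires_at, seats — PK (feature_id) and explicit NOT NULL columns excluded).
invoices: 6 nullable (name, limit_value, currency, secret, invoice_id, kind — PK none and explicit NOT NULL columns excluded).
accounts: 3 nullable (ip, expires_at, account_id — PK (seats, kind) and explicit NOT NULL columns excluded).
Total: 4 + 2 + 8 + 6 + 3 = 23.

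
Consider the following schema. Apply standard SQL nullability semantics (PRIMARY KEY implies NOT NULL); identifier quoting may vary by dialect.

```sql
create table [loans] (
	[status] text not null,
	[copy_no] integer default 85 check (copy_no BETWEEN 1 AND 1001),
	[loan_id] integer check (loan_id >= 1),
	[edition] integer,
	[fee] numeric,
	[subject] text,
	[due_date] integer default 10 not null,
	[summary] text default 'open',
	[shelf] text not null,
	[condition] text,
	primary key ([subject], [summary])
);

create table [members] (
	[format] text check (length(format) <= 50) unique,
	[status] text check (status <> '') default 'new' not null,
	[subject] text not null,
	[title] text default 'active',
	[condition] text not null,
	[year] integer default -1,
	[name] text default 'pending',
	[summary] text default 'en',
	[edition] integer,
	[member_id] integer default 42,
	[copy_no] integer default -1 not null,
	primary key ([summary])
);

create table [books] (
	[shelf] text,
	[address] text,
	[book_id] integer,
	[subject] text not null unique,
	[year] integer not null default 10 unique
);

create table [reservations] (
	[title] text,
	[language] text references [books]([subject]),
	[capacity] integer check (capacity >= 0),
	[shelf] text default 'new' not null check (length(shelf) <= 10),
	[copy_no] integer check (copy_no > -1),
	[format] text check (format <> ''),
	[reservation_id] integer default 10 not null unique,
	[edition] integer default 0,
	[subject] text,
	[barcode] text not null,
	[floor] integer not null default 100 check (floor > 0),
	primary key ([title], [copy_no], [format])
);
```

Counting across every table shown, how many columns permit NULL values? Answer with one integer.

18

loans: 5 nullable (copy_no, loan_id, edition, fee, condition — PK (subject, summary) and explicit NOT NULL columns excluded).
members: 6 nullable (format, title, year, name, edition, member_id — PK (summary) and explicit NOT NULL columns excluded).
books: 3 nullable (shelf, address, book_id — PK none and explicit NOT NULL columns excluded).
reservations: 4 nullable (language, capacity, edition, subject — PK (title, copy_no, format) and explicit NOT NULL columns excluded).
Total: 5 + 6 + 3 + 4 = 18.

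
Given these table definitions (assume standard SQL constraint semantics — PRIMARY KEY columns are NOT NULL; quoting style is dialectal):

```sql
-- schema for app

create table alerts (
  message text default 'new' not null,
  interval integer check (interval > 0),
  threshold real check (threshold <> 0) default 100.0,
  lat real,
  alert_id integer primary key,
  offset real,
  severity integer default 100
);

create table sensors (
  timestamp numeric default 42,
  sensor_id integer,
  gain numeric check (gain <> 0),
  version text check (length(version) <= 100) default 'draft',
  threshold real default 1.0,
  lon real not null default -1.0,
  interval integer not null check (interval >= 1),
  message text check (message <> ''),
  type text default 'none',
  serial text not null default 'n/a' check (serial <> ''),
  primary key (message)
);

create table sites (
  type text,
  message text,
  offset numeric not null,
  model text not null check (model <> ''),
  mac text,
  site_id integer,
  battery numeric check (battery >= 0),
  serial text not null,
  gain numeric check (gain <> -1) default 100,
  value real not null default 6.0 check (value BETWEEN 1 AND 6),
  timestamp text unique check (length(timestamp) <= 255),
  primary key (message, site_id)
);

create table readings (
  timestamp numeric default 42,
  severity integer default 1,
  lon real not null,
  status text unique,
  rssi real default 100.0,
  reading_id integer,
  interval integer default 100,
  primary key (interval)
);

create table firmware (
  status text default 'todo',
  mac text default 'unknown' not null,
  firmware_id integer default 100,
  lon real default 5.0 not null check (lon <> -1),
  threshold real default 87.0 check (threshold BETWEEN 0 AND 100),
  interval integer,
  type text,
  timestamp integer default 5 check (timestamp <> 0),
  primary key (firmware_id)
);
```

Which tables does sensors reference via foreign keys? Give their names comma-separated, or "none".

none

No column in sensors has a REFERENCES clause.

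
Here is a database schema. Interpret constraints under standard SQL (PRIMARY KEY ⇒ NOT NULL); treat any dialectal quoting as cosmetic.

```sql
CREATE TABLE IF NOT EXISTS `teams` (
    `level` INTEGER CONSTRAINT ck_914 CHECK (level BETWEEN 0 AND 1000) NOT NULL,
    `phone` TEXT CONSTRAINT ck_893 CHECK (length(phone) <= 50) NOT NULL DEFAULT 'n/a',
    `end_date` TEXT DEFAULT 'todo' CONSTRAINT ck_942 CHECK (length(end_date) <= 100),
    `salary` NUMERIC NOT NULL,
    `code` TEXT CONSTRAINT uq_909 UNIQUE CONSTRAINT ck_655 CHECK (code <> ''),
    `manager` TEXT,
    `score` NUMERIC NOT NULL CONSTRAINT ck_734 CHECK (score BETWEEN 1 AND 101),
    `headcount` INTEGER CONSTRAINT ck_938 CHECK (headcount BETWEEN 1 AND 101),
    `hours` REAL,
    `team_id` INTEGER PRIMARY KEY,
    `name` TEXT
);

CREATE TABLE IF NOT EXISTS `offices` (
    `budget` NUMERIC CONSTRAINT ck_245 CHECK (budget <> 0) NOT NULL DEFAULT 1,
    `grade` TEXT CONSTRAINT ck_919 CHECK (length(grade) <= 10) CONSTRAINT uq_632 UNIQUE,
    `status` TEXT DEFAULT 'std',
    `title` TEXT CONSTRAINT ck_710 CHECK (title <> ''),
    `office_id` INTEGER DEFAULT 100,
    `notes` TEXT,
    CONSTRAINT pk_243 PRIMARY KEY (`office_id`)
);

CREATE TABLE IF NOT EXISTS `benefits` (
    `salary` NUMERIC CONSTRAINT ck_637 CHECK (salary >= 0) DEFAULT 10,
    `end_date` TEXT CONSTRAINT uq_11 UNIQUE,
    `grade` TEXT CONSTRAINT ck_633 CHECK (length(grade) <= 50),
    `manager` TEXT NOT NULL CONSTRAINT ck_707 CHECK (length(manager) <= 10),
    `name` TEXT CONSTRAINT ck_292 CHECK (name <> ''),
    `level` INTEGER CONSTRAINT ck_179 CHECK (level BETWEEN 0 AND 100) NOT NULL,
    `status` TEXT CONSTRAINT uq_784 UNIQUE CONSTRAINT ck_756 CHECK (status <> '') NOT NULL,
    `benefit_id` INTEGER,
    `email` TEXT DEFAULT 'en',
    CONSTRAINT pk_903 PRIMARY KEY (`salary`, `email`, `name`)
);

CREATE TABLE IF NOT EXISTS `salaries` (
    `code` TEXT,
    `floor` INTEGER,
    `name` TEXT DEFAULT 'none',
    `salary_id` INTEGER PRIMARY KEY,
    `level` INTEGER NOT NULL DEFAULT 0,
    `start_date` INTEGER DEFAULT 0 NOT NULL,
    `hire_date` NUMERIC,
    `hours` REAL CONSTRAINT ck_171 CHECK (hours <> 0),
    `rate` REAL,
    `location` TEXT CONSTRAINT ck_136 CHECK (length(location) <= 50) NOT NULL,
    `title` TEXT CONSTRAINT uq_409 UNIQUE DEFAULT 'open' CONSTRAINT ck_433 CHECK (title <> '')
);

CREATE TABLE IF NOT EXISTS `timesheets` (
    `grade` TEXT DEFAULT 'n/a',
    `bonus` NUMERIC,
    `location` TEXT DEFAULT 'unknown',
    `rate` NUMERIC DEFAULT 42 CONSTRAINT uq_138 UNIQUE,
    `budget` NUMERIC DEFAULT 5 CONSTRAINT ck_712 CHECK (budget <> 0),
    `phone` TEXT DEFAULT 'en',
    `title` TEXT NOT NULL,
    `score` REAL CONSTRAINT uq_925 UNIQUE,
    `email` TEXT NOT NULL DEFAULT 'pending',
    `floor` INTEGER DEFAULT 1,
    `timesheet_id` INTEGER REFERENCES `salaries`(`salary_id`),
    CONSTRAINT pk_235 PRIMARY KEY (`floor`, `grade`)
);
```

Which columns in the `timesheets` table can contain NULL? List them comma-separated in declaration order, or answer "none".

- grade: part of the PRIMARY KEY, which implies NOT NULL → not nullable.
- bonus: no NOT NULL constraint applies → nullable.
- location: DEFAULT only fills an omitted column; an explicit NULL is still allowed → nullable.
- rate: UNIQUE does not imply NOT NULL → nullable.
- budget: CHECK does not forbid NULL (a CHECK constraint passes when its expression is NULL) → nullable.
- phone: DEFAULT only fills an omitted column; an explicit NULL is still allowed → nullable.
- title: declared NOT NULL → not nullable.
- score: UNIQUE does not imply NOT NULL → nullable.
- email: declared NOT NULL → not nullable.
- floor: part of the PRIMARY KEY, which implies NOT NULL → not nullable.
- timesheet_id: a foreign key column may be NULL unless separately constrained → nullable.

bonus, location, rate, budget, phone, score, timesheet_id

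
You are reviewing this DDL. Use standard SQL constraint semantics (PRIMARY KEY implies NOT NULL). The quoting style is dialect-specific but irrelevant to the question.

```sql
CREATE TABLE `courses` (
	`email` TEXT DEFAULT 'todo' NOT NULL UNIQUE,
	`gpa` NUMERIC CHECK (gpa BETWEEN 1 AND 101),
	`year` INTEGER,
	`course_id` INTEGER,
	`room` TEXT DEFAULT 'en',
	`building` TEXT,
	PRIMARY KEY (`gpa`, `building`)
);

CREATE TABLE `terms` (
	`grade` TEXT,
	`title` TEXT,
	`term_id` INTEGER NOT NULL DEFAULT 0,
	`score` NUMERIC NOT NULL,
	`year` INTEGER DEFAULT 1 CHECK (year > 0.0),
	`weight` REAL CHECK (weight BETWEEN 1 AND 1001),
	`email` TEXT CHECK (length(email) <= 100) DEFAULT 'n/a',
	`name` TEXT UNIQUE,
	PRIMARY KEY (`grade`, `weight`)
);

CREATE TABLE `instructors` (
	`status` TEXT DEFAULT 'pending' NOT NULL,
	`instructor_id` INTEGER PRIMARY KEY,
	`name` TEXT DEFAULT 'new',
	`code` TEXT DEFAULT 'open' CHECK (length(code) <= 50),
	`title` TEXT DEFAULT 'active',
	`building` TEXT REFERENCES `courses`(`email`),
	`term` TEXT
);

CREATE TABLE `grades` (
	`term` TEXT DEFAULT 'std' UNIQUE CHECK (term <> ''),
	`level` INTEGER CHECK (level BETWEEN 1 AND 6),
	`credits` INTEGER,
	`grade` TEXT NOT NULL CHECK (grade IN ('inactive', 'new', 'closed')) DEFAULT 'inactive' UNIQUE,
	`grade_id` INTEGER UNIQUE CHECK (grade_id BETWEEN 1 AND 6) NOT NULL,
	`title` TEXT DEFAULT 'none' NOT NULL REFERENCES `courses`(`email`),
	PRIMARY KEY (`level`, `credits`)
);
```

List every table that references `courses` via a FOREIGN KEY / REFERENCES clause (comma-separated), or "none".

instructors, grades

- instructors.building references courses(email).
- grades.title references courses(email).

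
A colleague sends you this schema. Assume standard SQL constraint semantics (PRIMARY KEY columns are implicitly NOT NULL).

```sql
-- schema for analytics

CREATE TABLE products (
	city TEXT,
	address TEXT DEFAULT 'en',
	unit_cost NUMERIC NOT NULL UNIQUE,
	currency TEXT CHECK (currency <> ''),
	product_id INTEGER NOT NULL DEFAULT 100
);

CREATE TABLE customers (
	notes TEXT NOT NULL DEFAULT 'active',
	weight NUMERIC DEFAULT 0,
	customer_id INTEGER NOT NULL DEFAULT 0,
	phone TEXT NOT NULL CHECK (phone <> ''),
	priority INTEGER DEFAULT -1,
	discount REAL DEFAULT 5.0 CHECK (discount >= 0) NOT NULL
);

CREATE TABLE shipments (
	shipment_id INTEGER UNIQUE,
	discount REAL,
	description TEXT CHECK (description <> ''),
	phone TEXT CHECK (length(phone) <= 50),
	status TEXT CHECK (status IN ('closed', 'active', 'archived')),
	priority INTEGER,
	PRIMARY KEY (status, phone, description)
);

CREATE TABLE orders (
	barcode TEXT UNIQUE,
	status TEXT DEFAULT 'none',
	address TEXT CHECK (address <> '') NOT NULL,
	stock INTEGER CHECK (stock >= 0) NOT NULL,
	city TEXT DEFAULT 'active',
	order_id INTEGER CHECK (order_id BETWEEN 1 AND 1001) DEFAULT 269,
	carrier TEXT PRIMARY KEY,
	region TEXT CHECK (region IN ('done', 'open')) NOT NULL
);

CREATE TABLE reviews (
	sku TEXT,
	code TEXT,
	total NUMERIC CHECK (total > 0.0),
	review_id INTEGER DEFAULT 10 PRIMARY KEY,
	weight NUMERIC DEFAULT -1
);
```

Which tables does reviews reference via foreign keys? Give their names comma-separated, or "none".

No column in reviews has a REFERENCES clause.

none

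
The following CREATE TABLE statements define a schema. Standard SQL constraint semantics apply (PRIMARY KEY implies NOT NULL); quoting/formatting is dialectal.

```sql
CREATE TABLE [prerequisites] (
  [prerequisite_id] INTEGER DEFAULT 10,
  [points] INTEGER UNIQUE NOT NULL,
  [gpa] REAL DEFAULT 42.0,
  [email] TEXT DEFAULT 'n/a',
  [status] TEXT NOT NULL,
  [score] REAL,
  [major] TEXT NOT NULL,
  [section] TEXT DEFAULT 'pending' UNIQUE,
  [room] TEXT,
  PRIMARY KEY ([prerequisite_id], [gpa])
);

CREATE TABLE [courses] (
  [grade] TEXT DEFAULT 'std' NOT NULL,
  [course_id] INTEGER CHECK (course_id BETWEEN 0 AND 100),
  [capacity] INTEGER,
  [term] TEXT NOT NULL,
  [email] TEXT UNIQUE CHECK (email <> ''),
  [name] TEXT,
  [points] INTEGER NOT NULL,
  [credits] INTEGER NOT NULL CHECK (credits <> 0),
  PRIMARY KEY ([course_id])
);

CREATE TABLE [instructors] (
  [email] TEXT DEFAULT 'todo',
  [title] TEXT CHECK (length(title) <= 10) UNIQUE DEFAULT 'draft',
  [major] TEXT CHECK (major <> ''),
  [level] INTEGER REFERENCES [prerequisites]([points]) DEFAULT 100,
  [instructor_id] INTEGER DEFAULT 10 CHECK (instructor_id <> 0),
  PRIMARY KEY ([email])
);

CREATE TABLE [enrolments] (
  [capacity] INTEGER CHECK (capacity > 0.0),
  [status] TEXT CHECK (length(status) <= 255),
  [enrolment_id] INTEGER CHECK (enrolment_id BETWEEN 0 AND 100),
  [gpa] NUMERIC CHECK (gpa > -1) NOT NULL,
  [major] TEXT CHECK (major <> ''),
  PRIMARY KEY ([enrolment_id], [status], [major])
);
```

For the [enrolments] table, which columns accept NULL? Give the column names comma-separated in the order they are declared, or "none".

- capacity: CHECK does not forbid NULL (a CHECK constraint passes when its expression is NULL) → nullable.
- status: part of the PRIMARY KEY, which implies NOT NULL → not nullable.
- enrolment_id: part of the PRIMARY KEY, which implies NOT NULL → not nullable.
- gpa: declared NOT NULL → not nullable.
- major: part of the PRIMARY KEY, which implies NOT NULL → not nullable.

capacity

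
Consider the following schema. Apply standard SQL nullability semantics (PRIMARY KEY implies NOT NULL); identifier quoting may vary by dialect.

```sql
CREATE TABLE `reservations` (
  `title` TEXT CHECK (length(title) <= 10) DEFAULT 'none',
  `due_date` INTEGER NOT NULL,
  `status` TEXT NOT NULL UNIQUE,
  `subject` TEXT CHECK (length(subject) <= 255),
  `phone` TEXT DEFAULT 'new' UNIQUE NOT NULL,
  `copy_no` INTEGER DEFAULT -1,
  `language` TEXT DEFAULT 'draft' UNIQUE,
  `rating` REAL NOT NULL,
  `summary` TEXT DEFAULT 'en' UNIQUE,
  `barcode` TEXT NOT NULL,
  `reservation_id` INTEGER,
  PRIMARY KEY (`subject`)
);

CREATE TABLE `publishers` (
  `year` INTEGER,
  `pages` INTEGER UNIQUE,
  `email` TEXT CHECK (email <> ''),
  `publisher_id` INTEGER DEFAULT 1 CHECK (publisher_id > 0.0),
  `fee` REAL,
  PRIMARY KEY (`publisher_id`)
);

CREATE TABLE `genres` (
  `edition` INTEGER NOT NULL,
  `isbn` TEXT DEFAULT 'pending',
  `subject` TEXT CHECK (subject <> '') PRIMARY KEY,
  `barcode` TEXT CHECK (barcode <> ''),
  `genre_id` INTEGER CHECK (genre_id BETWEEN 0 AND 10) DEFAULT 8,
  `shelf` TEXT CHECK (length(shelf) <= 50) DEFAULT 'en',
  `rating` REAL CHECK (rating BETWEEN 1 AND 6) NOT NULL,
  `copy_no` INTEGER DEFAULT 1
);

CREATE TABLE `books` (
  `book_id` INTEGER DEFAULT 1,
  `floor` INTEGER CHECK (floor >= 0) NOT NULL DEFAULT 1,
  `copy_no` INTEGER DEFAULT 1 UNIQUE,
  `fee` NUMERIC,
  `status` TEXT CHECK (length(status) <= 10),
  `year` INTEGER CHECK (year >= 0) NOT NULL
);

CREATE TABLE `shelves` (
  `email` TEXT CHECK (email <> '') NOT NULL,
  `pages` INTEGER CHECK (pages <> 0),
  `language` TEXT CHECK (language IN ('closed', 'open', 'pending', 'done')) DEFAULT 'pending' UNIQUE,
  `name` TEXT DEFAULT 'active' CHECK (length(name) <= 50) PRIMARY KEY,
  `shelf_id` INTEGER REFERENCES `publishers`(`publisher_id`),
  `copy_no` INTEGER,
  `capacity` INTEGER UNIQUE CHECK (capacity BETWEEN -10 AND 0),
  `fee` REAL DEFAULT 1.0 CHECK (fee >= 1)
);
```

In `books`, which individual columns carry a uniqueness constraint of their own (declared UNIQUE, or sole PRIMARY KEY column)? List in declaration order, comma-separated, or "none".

- book_id: no UNIQUE or single-column PK constraint.
- floor: no UNIQUE or single-column PK constraint.
- copy_no: declared UNIQUE → unique.
- fee: no UNIQUE or single-column PK constraint.
- status: no UNIQUE or single-column PK constraint.
- year: no UNIQUE or single-column PK constraint.

copy_no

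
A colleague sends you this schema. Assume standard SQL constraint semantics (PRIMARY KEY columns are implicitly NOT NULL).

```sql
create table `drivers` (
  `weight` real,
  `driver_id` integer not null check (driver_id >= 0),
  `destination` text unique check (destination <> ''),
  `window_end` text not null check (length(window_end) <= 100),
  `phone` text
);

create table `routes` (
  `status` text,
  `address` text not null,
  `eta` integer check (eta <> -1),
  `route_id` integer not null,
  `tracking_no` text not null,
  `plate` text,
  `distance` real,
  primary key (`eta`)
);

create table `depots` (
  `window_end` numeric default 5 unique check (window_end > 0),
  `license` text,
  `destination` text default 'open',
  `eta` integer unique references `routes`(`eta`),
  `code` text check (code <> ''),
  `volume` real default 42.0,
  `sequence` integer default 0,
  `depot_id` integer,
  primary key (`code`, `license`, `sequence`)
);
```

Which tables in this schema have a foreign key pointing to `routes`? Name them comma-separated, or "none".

- depots.eta references routes(eta).

depots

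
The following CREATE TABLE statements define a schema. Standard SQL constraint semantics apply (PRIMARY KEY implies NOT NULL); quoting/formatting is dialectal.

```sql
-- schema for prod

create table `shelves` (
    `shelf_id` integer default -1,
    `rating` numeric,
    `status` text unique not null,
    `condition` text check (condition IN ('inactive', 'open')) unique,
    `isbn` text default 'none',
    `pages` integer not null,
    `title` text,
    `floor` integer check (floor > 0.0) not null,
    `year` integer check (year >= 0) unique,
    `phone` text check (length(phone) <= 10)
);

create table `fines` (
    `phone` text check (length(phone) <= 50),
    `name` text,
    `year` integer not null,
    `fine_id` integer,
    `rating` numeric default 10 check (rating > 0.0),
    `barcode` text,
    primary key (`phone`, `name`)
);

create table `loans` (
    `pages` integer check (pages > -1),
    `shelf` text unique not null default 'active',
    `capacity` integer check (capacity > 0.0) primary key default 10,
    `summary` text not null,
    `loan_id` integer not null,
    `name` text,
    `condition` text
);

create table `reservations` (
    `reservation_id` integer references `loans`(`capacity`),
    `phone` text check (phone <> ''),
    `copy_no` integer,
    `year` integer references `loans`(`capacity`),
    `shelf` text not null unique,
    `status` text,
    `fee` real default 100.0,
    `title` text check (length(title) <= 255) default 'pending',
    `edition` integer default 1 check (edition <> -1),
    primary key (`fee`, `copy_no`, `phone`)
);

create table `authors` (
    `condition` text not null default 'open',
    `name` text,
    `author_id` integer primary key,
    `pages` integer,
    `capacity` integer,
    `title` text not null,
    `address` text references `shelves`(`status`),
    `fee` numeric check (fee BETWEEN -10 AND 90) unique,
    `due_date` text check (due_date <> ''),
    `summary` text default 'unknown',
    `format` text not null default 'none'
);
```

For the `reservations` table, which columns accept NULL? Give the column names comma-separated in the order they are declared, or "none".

reservation_id, year, status, title, edition

- reservation_id: a foreign key column may be NULL unless separately constrained → nullable.
- phone: part of the PRIMARY KEY, which implies NOT NULL → not nullable.
- copy_no: part of the PRIMARY KEY, which implies NOT NULL → not nullable.
- year: a foreign key column may be NULL unless separately constrained → nullable.
- shelf: declared NOT NULL → not nullable.
- status: no NOT NULL constraint applies → nullable.
- fee: part of the PRIMARY KEY, which implies NOT NULL → not nullable.
- title: CHECK does not forbid NULL (a CHECK constraint passes when its expression is NULL) → nullable.
- edition: CHECK does not forbid NULL (a CHECK constraint passes when its expression is NULL) → nullable.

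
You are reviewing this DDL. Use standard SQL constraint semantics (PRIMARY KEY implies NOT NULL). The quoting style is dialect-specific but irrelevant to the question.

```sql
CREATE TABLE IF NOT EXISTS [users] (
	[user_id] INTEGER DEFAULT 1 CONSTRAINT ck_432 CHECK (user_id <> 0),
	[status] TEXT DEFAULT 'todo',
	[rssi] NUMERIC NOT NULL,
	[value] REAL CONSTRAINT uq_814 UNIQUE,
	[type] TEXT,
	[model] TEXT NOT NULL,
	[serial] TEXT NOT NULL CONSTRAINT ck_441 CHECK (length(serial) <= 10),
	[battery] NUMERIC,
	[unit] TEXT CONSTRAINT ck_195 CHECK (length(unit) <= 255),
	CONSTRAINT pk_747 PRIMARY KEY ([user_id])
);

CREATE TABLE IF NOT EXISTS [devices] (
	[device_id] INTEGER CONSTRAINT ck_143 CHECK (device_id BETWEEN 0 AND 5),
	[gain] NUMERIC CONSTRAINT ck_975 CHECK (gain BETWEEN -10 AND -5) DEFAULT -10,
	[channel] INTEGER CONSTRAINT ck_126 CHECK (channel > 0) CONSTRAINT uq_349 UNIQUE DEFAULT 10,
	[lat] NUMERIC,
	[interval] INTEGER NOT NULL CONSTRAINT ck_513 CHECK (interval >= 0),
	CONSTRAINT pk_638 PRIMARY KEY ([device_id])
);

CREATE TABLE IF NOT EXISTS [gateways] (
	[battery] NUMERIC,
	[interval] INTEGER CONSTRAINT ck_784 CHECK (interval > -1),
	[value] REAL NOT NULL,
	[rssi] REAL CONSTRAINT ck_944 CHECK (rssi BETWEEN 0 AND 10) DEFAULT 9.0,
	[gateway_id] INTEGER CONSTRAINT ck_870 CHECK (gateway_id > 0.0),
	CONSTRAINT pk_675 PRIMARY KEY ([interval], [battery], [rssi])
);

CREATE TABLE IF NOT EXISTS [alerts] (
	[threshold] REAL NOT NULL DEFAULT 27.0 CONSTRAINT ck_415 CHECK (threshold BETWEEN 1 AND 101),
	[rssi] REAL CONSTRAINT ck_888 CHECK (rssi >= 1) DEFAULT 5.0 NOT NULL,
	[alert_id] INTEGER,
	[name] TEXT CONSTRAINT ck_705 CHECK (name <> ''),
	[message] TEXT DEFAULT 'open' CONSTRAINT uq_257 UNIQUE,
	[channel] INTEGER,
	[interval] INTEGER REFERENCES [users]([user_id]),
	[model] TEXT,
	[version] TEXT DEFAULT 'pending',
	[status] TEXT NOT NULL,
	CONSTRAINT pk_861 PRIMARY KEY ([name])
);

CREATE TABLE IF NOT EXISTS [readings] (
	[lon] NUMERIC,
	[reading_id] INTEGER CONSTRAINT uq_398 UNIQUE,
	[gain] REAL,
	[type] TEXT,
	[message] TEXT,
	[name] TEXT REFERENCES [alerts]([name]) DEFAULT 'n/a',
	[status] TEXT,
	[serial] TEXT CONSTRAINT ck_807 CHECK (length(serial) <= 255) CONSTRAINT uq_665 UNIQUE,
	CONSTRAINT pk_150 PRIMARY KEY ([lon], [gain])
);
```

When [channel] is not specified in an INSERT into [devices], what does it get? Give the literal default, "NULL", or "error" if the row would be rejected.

10

channel has an explicit DEFAULT 10.
When the column is omitted from an INSERT, that default is used.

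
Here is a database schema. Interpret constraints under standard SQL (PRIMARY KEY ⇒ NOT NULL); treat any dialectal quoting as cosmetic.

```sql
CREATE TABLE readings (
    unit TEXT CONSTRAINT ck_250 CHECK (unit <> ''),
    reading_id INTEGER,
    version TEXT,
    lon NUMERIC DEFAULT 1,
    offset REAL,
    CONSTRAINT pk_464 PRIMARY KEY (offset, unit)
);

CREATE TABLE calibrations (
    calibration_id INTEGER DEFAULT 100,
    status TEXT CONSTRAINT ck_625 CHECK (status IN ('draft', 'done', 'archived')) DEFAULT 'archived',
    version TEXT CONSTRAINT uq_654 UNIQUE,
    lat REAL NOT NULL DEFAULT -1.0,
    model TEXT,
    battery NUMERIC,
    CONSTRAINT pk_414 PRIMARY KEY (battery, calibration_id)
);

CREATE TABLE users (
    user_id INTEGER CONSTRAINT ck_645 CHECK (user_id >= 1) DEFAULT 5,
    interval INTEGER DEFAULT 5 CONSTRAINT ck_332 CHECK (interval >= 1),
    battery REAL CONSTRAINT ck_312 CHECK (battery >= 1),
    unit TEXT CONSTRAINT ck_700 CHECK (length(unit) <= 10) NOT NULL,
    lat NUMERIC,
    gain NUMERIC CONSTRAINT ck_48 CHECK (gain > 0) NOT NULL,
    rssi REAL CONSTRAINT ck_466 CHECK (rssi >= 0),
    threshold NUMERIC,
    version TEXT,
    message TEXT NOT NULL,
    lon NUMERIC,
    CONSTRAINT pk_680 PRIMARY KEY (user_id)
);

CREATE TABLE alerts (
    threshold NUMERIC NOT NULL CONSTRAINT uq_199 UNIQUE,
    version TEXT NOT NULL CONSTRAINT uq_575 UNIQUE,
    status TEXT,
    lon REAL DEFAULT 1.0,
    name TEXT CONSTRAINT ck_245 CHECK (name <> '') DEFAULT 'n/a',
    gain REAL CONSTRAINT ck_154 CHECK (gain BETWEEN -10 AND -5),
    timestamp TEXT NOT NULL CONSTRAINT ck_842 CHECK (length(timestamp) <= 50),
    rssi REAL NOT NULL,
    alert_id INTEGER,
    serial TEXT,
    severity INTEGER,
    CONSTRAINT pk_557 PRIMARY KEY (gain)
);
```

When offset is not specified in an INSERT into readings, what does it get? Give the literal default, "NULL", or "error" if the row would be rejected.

offset has no DEFAULT clause.
Omitting it would insert NULL, but it is part of the PRIMARY KEY, so the INSERT fails.

error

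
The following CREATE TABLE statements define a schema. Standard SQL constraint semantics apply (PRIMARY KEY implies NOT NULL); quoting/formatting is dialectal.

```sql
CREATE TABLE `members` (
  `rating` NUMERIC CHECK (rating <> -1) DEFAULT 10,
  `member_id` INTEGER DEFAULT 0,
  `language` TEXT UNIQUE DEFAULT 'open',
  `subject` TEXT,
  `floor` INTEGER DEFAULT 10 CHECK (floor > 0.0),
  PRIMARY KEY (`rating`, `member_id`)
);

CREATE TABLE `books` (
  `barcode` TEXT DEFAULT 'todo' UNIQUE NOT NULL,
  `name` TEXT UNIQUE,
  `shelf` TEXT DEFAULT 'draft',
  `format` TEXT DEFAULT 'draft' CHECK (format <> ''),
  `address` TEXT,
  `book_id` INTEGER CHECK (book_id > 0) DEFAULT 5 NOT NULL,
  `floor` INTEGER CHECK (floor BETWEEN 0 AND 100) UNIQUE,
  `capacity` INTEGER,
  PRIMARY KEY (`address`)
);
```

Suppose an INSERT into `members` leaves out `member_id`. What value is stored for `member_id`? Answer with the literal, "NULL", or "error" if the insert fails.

member_id has an explicit DEFAULT 0.
When the column is omitted from an INSERT, that default is used.

0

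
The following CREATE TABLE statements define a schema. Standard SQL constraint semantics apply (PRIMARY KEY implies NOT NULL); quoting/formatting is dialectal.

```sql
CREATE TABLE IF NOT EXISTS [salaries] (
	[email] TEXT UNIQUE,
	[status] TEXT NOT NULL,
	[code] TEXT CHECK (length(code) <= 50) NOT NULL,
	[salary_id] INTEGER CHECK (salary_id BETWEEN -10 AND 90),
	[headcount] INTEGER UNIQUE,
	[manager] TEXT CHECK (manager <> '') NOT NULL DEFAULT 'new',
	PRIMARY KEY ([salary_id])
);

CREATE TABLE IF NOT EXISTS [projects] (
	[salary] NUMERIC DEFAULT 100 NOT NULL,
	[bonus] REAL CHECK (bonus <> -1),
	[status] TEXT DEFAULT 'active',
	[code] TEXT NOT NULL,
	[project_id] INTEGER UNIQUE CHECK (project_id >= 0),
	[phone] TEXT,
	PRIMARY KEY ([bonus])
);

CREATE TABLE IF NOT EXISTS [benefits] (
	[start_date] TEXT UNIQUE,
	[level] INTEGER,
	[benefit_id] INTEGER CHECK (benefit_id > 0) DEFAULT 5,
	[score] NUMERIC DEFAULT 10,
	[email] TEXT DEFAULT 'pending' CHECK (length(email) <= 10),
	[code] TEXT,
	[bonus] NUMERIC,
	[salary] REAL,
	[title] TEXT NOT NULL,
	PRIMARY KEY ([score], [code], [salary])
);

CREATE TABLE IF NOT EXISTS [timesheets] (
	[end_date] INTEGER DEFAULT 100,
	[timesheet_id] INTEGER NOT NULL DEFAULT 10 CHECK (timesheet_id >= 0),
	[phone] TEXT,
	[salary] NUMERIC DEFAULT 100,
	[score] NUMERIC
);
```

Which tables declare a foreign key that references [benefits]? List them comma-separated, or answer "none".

No REFERENCES clause anywhere in the schema names benefits.

none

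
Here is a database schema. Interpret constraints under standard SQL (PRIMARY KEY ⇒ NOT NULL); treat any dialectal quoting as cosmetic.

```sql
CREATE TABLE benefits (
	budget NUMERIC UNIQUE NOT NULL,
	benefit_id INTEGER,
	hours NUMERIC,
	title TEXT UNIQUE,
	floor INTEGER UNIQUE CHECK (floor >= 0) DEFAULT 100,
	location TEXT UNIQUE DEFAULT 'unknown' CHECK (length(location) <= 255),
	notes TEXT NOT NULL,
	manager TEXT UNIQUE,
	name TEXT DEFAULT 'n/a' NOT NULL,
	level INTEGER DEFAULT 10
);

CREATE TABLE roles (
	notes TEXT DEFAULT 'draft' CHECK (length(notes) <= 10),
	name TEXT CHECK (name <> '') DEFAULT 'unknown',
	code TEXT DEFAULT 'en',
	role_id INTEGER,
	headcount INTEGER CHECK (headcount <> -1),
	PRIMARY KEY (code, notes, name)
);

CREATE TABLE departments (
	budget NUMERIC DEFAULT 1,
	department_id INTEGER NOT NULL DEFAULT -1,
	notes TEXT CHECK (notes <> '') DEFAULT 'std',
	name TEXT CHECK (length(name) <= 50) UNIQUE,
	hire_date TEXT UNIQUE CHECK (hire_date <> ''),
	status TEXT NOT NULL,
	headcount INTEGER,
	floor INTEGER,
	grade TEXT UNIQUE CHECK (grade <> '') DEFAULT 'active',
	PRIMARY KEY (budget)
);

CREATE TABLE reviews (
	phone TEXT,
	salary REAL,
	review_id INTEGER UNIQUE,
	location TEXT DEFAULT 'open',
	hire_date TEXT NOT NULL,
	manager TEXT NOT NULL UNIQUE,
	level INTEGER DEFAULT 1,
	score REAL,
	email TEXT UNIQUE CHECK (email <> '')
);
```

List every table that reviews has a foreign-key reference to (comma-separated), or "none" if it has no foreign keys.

none

No column in reviews has a REFERENCES clause.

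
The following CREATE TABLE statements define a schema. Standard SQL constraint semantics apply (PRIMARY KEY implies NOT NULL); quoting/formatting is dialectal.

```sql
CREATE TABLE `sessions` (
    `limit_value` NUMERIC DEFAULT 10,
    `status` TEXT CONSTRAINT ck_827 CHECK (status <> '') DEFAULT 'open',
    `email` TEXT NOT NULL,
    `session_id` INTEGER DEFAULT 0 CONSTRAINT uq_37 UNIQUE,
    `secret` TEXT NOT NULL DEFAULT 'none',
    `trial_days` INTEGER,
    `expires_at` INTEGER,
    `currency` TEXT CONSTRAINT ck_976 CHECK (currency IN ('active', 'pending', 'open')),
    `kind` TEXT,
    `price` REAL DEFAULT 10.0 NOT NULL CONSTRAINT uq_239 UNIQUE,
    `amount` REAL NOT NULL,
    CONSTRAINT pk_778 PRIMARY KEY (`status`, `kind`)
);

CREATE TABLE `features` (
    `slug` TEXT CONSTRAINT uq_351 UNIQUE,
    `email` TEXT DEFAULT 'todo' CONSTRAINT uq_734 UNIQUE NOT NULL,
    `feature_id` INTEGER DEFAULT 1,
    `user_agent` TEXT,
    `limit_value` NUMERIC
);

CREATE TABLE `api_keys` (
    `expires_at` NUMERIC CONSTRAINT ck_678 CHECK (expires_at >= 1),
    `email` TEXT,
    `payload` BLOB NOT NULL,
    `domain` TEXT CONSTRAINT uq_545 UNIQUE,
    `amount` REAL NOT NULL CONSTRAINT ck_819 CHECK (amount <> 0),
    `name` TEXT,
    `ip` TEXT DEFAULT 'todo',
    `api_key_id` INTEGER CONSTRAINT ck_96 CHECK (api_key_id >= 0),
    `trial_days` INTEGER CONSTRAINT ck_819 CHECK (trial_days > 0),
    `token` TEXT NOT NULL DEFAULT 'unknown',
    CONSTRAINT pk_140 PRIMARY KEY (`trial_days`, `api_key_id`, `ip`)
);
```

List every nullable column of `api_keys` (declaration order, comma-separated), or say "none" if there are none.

- expires_at: CHECK does not forbid NULL (a CHECK constraint passes when its expression is NULL) → nullable.
- email: no NOT NULL constraint applies → nullable.
- payload: declared NOT NULL → not nullable.
- domain: UNIQUE does not imply NOT NULL → nullable.
- amount: declared NOT NULL → not nullable.
- name: no NOT NULL constraint applies → nullable.
- ip: part of the PRIMARY KEY, which implies NOT NULL → not nullable.
- api_key_id: part of the PRIMARY KEY, which implies NOT NULL → not nullable.
- trial_days: part of the PRIMARY KEY, which implies NOT NULL → not nullable.
- token: declared NOT NULL → not nullable.

expires_at, email, domain, name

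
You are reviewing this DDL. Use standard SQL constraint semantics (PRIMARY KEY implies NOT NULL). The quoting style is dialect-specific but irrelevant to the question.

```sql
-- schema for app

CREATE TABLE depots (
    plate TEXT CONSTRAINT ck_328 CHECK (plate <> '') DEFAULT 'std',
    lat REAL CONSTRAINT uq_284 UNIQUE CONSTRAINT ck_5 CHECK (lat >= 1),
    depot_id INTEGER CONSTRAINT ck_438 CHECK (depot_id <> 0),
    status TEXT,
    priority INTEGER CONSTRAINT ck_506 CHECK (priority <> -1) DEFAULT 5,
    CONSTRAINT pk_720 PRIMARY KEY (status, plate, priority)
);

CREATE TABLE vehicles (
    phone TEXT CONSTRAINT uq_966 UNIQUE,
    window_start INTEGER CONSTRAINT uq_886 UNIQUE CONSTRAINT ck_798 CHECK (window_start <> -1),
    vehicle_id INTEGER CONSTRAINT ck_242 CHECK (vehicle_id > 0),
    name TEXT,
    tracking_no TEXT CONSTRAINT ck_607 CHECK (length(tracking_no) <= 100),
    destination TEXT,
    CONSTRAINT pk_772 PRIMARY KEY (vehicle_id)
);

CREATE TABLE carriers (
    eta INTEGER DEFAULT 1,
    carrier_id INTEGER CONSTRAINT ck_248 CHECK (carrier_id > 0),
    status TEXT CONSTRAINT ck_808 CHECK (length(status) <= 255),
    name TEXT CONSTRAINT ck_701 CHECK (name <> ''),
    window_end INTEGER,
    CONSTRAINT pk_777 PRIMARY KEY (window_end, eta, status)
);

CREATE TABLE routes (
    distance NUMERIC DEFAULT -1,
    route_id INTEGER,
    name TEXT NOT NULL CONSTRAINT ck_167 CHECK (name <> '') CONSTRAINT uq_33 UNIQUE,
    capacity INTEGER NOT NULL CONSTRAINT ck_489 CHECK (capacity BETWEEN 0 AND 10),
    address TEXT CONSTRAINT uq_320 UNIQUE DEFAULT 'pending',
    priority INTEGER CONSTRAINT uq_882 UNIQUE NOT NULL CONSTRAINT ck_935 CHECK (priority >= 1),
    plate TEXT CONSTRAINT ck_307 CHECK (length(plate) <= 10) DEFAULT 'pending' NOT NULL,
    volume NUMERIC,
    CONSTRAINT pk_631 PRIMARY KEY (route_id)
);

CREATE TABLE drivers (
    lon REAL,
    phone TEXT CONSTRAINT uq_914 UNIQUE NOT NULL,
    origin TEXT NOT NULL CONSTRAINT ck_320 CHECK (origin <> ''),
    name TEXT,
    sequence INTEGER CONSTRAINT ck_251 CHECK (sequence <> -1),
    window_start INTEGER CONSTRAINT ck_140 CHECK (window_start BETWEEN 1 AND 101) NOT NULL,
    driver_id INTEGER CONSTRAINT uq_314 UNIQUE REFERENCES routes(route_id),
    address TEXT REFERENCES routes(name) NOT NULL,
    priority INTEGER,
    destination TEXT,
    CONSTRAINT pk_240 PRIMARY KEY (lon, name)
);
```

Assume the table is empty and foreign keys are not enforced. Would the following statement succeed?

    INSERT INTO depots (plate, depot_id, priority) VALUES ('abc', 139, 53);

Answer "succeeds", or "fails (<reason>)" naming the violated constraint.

fails (NOT NULL on status)

status is omitted from the column list and has no DEFAULT, so it would receive NULL.
But status is part of the PRIMARY KEY (implied NOT NULL).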